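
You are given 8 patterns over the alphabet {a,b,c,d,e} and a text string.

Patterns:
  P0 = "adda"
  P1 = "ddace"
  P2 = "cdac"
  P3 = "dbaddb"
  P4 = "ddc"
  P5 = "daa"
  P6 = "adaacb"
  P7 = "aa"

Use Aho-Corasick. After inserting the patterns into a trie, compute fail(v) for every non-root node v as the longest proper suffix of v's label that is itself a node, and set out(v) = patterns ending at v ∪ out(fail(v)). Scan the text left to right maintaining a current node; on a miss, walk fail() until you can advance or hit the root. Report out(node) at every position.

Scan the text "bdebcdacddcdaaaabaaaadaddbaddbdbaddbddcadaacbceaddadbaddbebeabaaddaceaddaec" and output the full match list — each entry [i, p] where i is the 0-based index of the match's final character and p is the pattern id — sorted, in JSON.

Build:
Trie (insert patterns):
  n0 'ε': a→1 c→10 d→5
  n1 'a': a→26 d→2
  n2 'ad': a→22 d→3
  n3 'add': a→4
  n4 'adda': ·  [P0 ends]
  n5 'd': a→20 b→14 d→6
  n6 'dd': a→7 c→19
  n7 'dda': c→8
  n8 'ddac': e→9
  n9 'ddace': ·  [P1 ends]
  n10 'c': d→11
  n11 'cd': a→12
  n12 'cda': c→13
  n13 'cdac': ·  [P2 ends]
  n14 'db': a→15
  n15 'dba': d→16
  n16 'dbad': d→17
  n17 'dbadd': b→18
  n18 'dbaddb': ·  [P3 ends]
  n19 'ddc': ·  [P4 ends]
  n20 'da': a→21
  n21 'daa': ·  [P5 ends]
  n22 'ada': a→23
  n23 'adaa': c→24
  n24 'adaac': b→25
  n25 'adaacb': ·  [P6 ends]
  n26 'aa': ·  [P7 ends]

BFS fail/out derivation:
  n1('a'): parent n0 fail=0; on 'a' 0 → fail=0;  out ∅∪∅=∅
  n5('d'): parent n0 fail=0; on 'd' 0 → fail=0;  out ∅∪∅=∅
  n10('c'): parent n0 fail=0; on 'c' 0 → fail=0;  out ∅∪∅=∅
  n2('ad'): parent n1 fail=0; on 'd' 0 → fail=5;  out ∅∪∅=∅
  n6('dd'): parent n5 fail=0; on 'd' 0 → fail=5;  out ∅∪∅=∅
  n11('cd'): parent n10 fail=0; on 'd' 0 → fail=5;  out ∅∪∅=∅
  n14('db'): parent n5 fail=0; on 'b' 0 → fail=0;  out ∅∪∅=∅
  n20('da'): parent n5 fail=0; on 'a' 0 → fail=1;  out ∅∪∅=∅
  n26('aa'): parent n1 fail=0; on 'a' 0 → fail=1;  out {7}∪∅={7}
  n3('add'): parent n2 fail=5; on 'd' 5 → fail=6;  out ∅∪∅=∅
  n7('dda'): parent n6 fail=5; on 'a' 5 → fail=20;  out ∅∪∅=∅
  n12('cda'): parent n11 fail=5; on 'a' 5 → fail=20;  out ∅∪∅=∅
  n15('dba'): parent n14 fail=0; on 'a' 0 → fail=1;  out ∅∪∅=∅
  n19('ddc'): parent n6 fail=5; on 'c' 5→0 → fail=10;  out {4}∪∅={4}
  n21('daa'): parent n20 fail=1; on 'a' 1 → fail=26;  out {5}∪{7}={5,7}
  n22('ada'): parent n2 fail=5; on 'a' 5 → fail=20;  out ∅∪∅=∅
  n4('adda'): parent n3 fail=6; on 'a' 6 → fail=7;  out {0}∪∅={0}
  n8('ddac'): parent n7 fail=20; on 'c' 20→1→0 → fail=10;  out ∅∪∅=∅
  n13('cdac'): parent n12 fail=20; on 'c' 20→1→0 → fail=10;  out {2}∪∅={2}
  n16('dbad'): parent n15 fail=1; on 'd' 1 → fail=2;  out ∅∪∅=∅
  n23('adaa'): parent n22 fail=20; on 'a' 20 → fail=21;  out ∅∪{5,7}={5,7}
  n9('ddace'): parent n8 fail=10; on 'e' 10→0 → fail=0;  out {1}∪∅={1}
  n17('dbadd'): parent n16 fail=2; on 'd' 2 → fail=3;  out ∅∪∅=∅
  n24('adaac'): parent n23 fail=21; on 'c' 21→26→1→0 → fail=10;  out ∅∪∅=∅
  n18('dbaddb'): parent n17 fail=3; on 'b' 3→6→5 → fail=14;  out {3}∪∅={3}
  n25('adaacb'): parent n24 fail=10; on 'b' 10→0 → fail=0;  out {6}∪∅={6}

Scan:
pos 0 'b': at 0
pos 1 'd': at 5
pos 2 'e': at 0 (fail-walked)
pos 3 'b': at 0
pos 4 'c': at 10
pos 5 'd': at 11
pos 6 'a': at 12
pos 7 'c': at 13  → match P2@[4:7]
pos 8 'd': at 11 (fail-walked)
pos 9 'd': at 6 (fail-walked)
pos 10 'c': at 19  → match P4@[8:10]
pos 11 'd': at 11 (fail-walked)
pos 12 'a': at 12
pos 13 'a': at 21 (fail-walked)  → match P5@[11:13],P7@[12:13]
pos 14 'a': at 26 (fail-walked)  → match P7@[13:14]
pos 15 'a': at 26 (fail-walked)  → match P7@[14:15]
pos 16 'b': at 0 (fail-walked)
pos 17 'a': at 1
pos 18 'a': at 26  → match P7@[17:18]
pos 19 'a': at 26 (fail-walked)  → match P7@[18:19]
pos 20 'a': at 26 (fail-walked)  → match P7@[19:20]
pos 21 'd': at 2 (fail-walked)
pos 22 'a': at 22
pos 23 'd': at 2 (fail-walked)
pos 24 'd': at 3
pos 25 'b': at 14 (fail-walked)
pos 26 'a': at 15
pos 27 'd': at 16
pos 28 'd': at 17
pos 29 'b': at 18  → match P3@[24:29]
pos 30 'd': at 5 (fail-walked)
pos 31 'b': at 14
pos 32 'a': at 15
pos 33 'd': at 16
pos 34 'd': at 17
pos 35 'b': at 18  → match P3@[30:35]
pos 36 'd': at 5 (fail-walked)
pos 37 'd': at 6
pos 38 'c': at 19  → match P4@[36:38]
pos 39 'a': at 1 (fail-walked)
pos 40 'd': at 2
pos 41 'a': at 22
pos 42 'a': at 23  → match P5@[40:42],P7@[41:42]
pos 43 'c': at 24
pos 44 'b': at 25  → match P6@[39:44]
pos 45 'c': at 10 (fail-walked)
pos 46 'e': at 0 (fail-walked)
pos 47 'a': at 1
pos 48 'd': at 2
pos 49 'd': at 3
pos 50 'a': at 4  → match P0@[47:50]
pos 51 'd': at 2 (fail-walked)
pos 52 'b': at 14 (fail-walked)
pos 53 'a': at 15
pos 54 'd': at 16
pos 55 'd': at 17
pos 56 'b': at 18  → match P3@[51:56]
pos 57 'e': at 0 (fail-walked)
pos 58 'b': at 0
pos 59 'e': at 0
pos 60 'a': at 1
pos 61 'b': at 0 (fail-walked)
pos 62 'a': at 1
pos 63 'a': at 26  → match P7@[62:63]
pos 64 'd': at 2 (fail-walked)
pos 65 'd': at 3
pos 66 'a': at 4  → match P0@[63:66]
pos 67 'c': at 8 (fail-walked)
pos 68 'e': at 9  → match P1@[64:68]
pos 69 'a': at 1 (fail-walked)
pos 70 'd': at 2
pos 71 'd': at 3
pos 72 'a': at 4  → match P0@[69:72]
pos 73 'e': at 0 (fail-walked)
pos 74 'c': at 10

Matches: [[7,2],[10,4],[13,5],[13,7],[14,7],[15,7],[18,7],[19,7],[20,7],[29,3],[35,3],[38,4],[42,5],[42,7],[44,6],[50,0],[56,3],[63,7],[66,0],[68,1],[72,0]]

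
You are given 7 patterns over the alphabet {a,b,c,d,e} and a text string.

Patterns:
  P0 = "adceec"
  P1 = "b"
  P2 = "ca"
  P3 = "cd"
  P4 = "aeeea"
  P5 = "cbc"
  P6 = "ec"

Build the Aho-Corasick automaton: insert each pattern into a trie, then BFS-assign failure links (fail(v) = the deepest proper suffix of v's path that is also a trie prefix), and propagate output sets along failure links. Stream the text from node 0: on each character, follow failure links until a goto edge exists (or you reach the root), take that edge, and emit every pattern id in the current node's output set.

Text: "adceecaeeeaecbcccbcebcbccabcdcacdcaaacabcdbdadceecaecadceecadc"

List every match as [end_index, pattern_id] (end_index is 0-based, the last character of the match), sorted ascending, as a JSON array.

Build automaton:
Trie nodes:
  0='ε' goto a→1 b→7 c→8 e→17
  1='a' goto d→2 e→11
  2='ad' goto c→3
  3='adc' goto e→4
  4='adce' goto e→5
  5='adcee' goto c→6
  6='adceec' goto ·  [P0 ends]
  7='b' goto ·  [P1 ends]
  8='c' goto a→9 b→15 d→10
  9='ca' goto ·  [P2 ends]
  10='cd' goto ·  [P3 ends]
  11='ae' goto e→12
  12='aee' goto e→13
  13='aeee' goto a→14
  14='aeeea' goto ·  [P4 ends]
  15='cb' goto c→16
  16='cbc' goto ·  [P5 ends]
  17='e' goto c→18
  18='ec' goto ·  [P6 ends]

BFS fail/out derivation:
  n1('a'): parent n0 fail=0; on 'a' 0 → fail=0;  out ∅∪∅=∅
  n7('b'): parent n0 fail=0; on 'b' 0 → fail=0;  out {1}∪∅={1}
  n8('c'): parent n0 fail=0; on 'c' 0 → fail=0;  out ∅∪∅=∅
  n17('e'): parent n0 fail=0; on 'e' 0 → fail=0;  out ∅∪∅=∅
  n2('ad'): parent n1 fail=0; on 'd' 0 → fail=0;  out ∅∪∅=∅
  n9('ca'): parent n8 fail=0; on 'a' 0 → fail=1;  out {2}∪∅={2}
  n10('cd'): parent n8 fail=0; on 'd' 0 → fail=0;  out {3}∪∅={3}
  n11('ae'): parent n1 fail=0; on 'e' 0 → fail=17;  out ∅∪∅=∅
  n15('cb'): parent n8 fail=0; on 'b' 0 → fail=7;  out ∅∪{1}={1}
  n18('ec'): parent n17 fail=0; on 'c' 0 → fail=8;  out {6}∪∅={6}
  n3('adc'): parent n2 fail=0; on 'c' 0 → fail=8;  out ∅∪∅=∅
  n12('aee'): parent n11 fail=17; on 'e' 17→0 → fail=17;  out ∅∪∅=∅
  n16('cbc'): parent n15 fail=7; on 'c' 7→0 → fail=8;  out {5}∪∅={5}
  n4('adce'): parent n3 fail=8; on 'e' 8→0 → fail=17;  out ∅∪∅=∅
  n13('aeee'): parent n12 fail=17; on 'e' 17→0 → fail=17;  out ∅∪∅=∅
  n5('adcee'): parent n4 fail=17; on 'e' 17→0 → fail=17;  out ∅∪∅=∅
  n14('aeeea'): parent n13 fail=17; on 'a' 17→0 → fail=1;  out {4}∪∅={4}
  n6('adceec'): parent n5 fail=17; on 'c' 17 → fail=18;  out {0}∪{6}={0,6}

Run:
[0] read 'a'  n0⇒n1
[1] read 'd'  n1⇒n2
[2] read 'c'  n2⇒n3
[3] read 'e'  n3⇒n4
[4] read 'e'  n4⇒n5
[5] read 'c'  n5⇒n6  → match P0@[0:5],P6@[4:5]
[6] read 'a'  n6⇒n9 ·f  → match P2@[5:6]
[7] read 'e'  n9⇒n11 ·f
[8] read 'e'  n11⇒n12
[9] read 'e'  n12⇒n13
[10] read 'a'  n13⇒n14  → match P4@[6:10]
[11] read 'e'  n14⇒n11 ·f
[12] read 'c'  n11⇒n18 ·f  → match P6@[11:12]
[13] read 'b'  n18⇒n15 ·f  → match P1@[13:13]
[14] read 'c'  n15⇒n16  → match P5@[12:14]
[15] read 'c'  n16⇒n8 ·f
[16] read 'c'  n8⇒n8 ·f
[17] read 'b'  n8⇒n15  → match P1@[17:17]
[18] read 'c'  n15⇒n16  → match P5@[16:18]
[19] read 'e'  n16⇒n17 ·f
[20] read 'b'  n17⇒n7 ·f  → match P1@[20:20]
[21] read 'c'  n7⇒n8 ·f
[22] read 'b'  n8⇒n15  → match P1@[22:22]
[23] read 'c'  n15⇒n16  → match P5@[21:23]
[24] read 'c'  n16⇒n8 ·f
[25] read 'a'  n8⇒n9  → match P2@[24:25]
[26] read 'b'  n9⇒n7 ·f  → match P1@[26:26]
[27] read 'c'  n7⇒n8 ·f
[28] read 'd'  n8⇒n10  → match P3@[27:28]
[29] read 'c'  n10⇒n8 ·f
[30] read 'a'  n8⇒n9  → match P2@[29:30]
[31] read 'c'  n9⇒n8 ·f
[32] read 'd'  n8⇒n10  → match P3@[31:32]
[33] read 'c'  n10⇒n8 ·f
[34] read 'a'  n8⇒n9  → match P2@[33:34]
[35] read 'a'  n9⇒n1 ·f
[36] read 'a'  n1⇒n1 ·f
[37] read 'c'  n1⇒n8 ·f
[38] read 'a'  n8⇒n9  → match P2@[37:38]
[39] read 'b'  n9⇒n7 ·f  → match P1@[39:39]
[40] read 'c'  n7⇒n8 ·f
[41] read 'd'  n8⇒n10  → match P3@[40:41]
[42] read 'b'  n10⇒n7 ·f  → match P1@[42:42]
[43] read 'd'  n7⇒n0 ·f
[44] read 'a'  n0⇒n1
[45] read 'd'  n1⇒n2
[46] read 'c'  n2⇒n3
[47] read 'e'  n3⇒n4
[48] read 'e'  n4⇒n5
[49] read 'c'  n5⇒n6  → match P0@[44:49],P6@[48:49]
[50] read 'a'  n6⇒n9 ·f  → match P2@[49:50]
[51] read 'e'  n9⇒n11 ·f
[52] read 'c'  n11⇒n18 ·f  → match P6@[51:52]
[53] read 'a'  n18⇒n9 ·f  → match P2@[52:53]
[54] read 'd'  n9⇒n2 ·f
[55] read 'c'  n2⇒n3
[56] read 'e'  n3⇒n4
[57] read 'e'  n4⇒n5
[58] read 'c'  n5⇒n6  → match P0@[53:58],P6@[57:58]
[59] read 'a'  n6⇒n9 ·f  → match P2@[58:59]
[60] read 'd'  n9⇒n2 ·f
[61] read 'c'  n2⇒n3

All matches (sorted): [[5,0],[5,6],[6,2],[10,4],[12,6],[13,1],[14,5],[17,1],[18,5],[20,1],[22,1],[23,5],[25,2],[26,1],[28,3],[30,2],[32,3],[34,2],[38,2],[39,1],[41,3],[42,1],[49,0],[49,6],[50,2],[52,6],[53,2],[58,0],[58,6],[59,2]]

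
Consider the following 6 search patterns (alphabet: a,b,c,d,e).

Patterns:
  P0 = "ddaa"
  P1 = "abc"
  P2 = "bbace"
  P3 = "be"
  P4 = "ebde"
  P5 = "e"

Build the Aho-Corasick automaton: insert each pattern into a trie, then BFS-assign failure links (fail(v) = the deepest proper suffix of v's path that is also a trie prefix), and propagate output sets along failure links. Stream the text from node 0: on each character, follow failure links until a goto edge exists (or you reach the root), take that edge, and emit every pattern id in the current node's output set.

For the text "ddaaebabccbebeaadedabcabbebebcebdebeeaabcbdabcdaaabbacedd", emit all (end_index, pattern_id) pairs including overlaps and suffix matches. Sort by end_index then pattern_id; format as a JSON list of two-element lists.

Construct AC machine:
Trie nodes:
  n0 'ε': a→5 b→8 d→1 e→14
  n1 'd': d→2
  n2 'dd': a→3
  n3 'dda': a→4
  n4 'ddaa': ·  ←P0
  n5 'a': b→6
  n6 'ab': c→7
  n7 'abc': ·  ←P1
  n8 'b': b→9 e→13
  n9 'bb': a→10
  n10 'bba': c→11
  n11 'bbac': e→12
  n12 'bbace': ·  ←P2
  n13 'be': ·  ←P3
  n14 'e': b→15  ←P5
  n15 'eb': d→16
  n16 'ebd': e→17
  n17 'ebde': ·  ←P4

BFS fail/out derivation:
  n1('d'): parent n0 fail=0; on 'd' 0 → fail=0;  out ∅∪∅=∅
  n5('a'): parent n0 fail=0; on 'a' 0 → fail=0;  out ∅∪∅=∅
  n8('b'): parent n0 fail=0; on 'b' 0 → fail=0;  out ∅∪∅=∅
  n14('e'): parent n0 fail=0; on 'e' 0 → fail=0;  out {5}∪∅={5}
  n2('dd'): parent n1 fail=0; on 'd' 0 → fail=1;  out ∅∪∅=∅
  n6('ab'): parent n5 fail=0; on 'b' 0 → fail=8;  out ∅∪∅=∅
  n9('bb'): parent n8 fail=0; on 'b' 0 → fail=8;  out ∅∪∅=∅
  n13('be'): parent n8 fail=0; on 'e' 0 → fail=14;  out {3}∪{5}={3,5}
  n15('eb'): parent n14 fail=0; on 'b' 0 → fail=8;  out ∅∪∅=∅
  n3('dda'): parent n2 fail=1; on 'a' 1→0 → fail=5;  out ∅∪∅=∅
  n7('abc'): parent n6 fail=8; on 'c' 8→0 → fail=0;  out {1}∪∅={1}
  n10('bba'): parent n9 fail=8; on 'a' 8→0 → fail=5;  out ∅∪∅=∅
  n16('ebd'): parent n15 fail=8; on 'd' 8→0 → fail=1;  out ∅∪∅=∅
  n4('ddaa'): parent n3 fail=5; on 'a' 5→0 → fail=5;  out {0}∪∅={0}
  n11('bbac'): parent n10 fail=5; on 'c' 5→0 → fail=0;  out ∅∪∅=∅
  n17('ebde'): parent n16 fail=1; on 'e' 1→0 → fail=14;  out {4}∪{5}={4,5}
  n12('bbace'): parent n11 fail=0; on 'e' 0 → fail=14;  out {2}∪{5}={2,5}

Run:
i=0 'd': node 0→1
i=1 'd': node 1→2
i=2 'a': node 2→3
i=3 'a': node 3→4  emit P0@[0:3]
i=4 'e': node 4→14 (via fail)  emit P5@[4:4]
i=5 'b': node 14→15
i=6 'a': node 15→5 (via fail)
i=7 'b': node 5→6
i=8 'c': node 6→7  emit P1@[6:8]
i=9 'c': node 7→0 (via fail)
i=10 'b': node 0→8
i=11 'e': node 8→13  emit P3@[10:11],P5@[11:11]
i=12 'b': node 13→15 (via fail)
i=13 'e': node 15→13 (via fail)  emit P3@[12:13],P5@[13:13]
i=14 'a': node 13→5 (via fail)
i=15 'a': node 5→5 (via fail)
i=16 'd': node 5→1 (via fail)
i=17 'e': node 1→14 (via fail)  emit P5@[17:17]
i=18 'd': node 14→1 (via fail)
i=19 'a': node 1→5 (via fail)
i=20 'b': node 5→6
i=21 'c': node 6→7  emit P1@[19:21]
i=22 'a': node 7→5 (via fail)
i=23 'b': node 5→6
i=24 'b': node 6→9 (via fail)
i=25 'e': node 9→13 (via fail)  emit P3@[24:25],P5@[25:25]
i=26 'b': node 13→15 (via fail)
i=27 'e': node 15→13 (via fail)  emit P3@[26:27],P5@[27:27]
i=28 'b': node 13→15 (via fail)
i=29 'c': node 15→0 (via fail)
i=30 'e': node 0→14  emit P5@[30:30]
i=31 'b': node 14→15
i=32 'd': node 15→16
i=33 'e': node 16→17  emit P4@[30:33],P5@[33:33]
i=34 'b': node 17→15 (via fail)
i=35 'e': node 15→13 (via fail)  emit P3@[34:35],P5@[35:35]
i=36 'e': node 13→14 (via fail)  emit P5@[36:36]
i=37 'a': node 14→5 (via fail)
i=38 'a': node 5→5 (via fail)
i=39 'b': node 5→6
i=40 'c': node 6→7  emit P1@[38:40]
i=41 'b': node 7→8 (via fail)
i=42 'd': node 8→1 (via fail)
i=43 'a': node 1→5 (via fail)
i=44 'b': node 5→6
i=45 'c': node 6→7  emit P1@[43:45]
i=46 'd': node 7→1 (via fail)
i=47 'a': node 1→5 (via fail)
i=48 'a': node 5→5 (via fail)
i=49 'a': node 5→5 (via fail)
i=50 'b': node 5→6
i=51 'b': node 6→9 (via fail)
i=52 'a': node 9→10
i=53 'c': node 10→11
i=54 'e': node 11→12  emit P2@[50:54],P5@[54:54]
i=55 'd': node 12→1 (via fail)
i=56 'd': node 1→2

Matches: [[3,0],[4,5],[8,1],[11,3],[11,5],[13,3],[13,5],[17,5],[21,1],[25,3],[25,5],[27,3],[27,5],[30,5],[33,4],[33,5],[35,3],[35,5],[36,5],[40,1],[45,1],[54,2],[54,5]]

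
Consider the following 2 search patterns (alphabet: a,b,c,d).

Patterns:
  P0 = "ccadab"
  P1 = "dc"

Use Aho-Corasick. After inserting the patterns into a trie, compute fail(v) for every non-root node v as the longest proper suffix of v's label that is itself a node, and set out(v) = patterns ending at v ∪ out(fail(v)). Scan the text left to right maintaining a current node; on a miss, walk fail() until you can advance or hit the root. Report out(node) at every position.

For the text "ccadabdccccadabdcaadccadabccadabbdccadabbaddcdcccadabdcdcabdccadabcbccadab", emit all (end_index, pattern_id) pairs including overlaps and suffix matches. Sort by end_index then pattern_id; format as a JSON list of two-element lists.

Build:
Trie (insert patterns):
  0='ε' goto c→1 d→7
  1='c' goto c→2
  2='cc' goto a→3
  3='cca' goto d→4
  4='ccad' goto a→5
  5='ccada' goto b→6
  6='ccadab' goto ·  ←P0
  7='d' goto c→8
  8='dc' goto ·  ←P1

Failure links (BFS by depth):
  fail(1) 'c': from fail(0)=0 chase 'c': 0 ⇒ 0;  out=∅∪out(0)=∅
  fail(7) 'd': from fail(0)=0 chase 'd': 0 ⇒ 0;  out=∅∪out(0)=∅
  fail(2) 'cc': from fail(1)=0 chase 'c': 0 ⇒ 1;  out=∅∪out(1)=∅
  fail(8) 'dc': from fail(7)=0 chase 'c': 0 ⇒ 1;  out={1}∪out(1)={1}
  fail(3) 'cca': from fail(2)=1 chase 'a': 1→0 ⇒ 0;  out=∅∪out(0)=∅
  fail(4) 'ccad': from fail(3)=0 chase 'd': 0 ⇒ 7;  out=∅∪out(7)=∅
  fail(5) 'ccada': from fail(4)=7 chase 'a': 7→0 ⇒ 0;  out=∅∪out(0)=∅
  fail(6) 'ccadab': from fail(5)=0 chase 'b': 0 ⇒ 0;  out={0}∪out(0)={0}

Run:
i=0 'c': node 0→1
i=1 'c': node 1→2
i=2 'a': node 2→3
i=3 'd': node 3→4
i=4 'a': node 4→5
i=5 'b': node 5→6  emit P0@[0:5]
i=6 'd': node 6→7 (via fail)
i=7 'c': node 7→8  emit P1@[6:7]
i=8 'c': node 8→2 (via fail)
i=9 'c': node 2→2 (via fail)
i=10 'c': node 2→2 (via fail)
i=11 'a': node 2→3
i=12 'd': node 3→4
i=13 'a': node 4→5
i=14 'b': node 5→6  emit P0@[9:14]
i=15 'd': node 6→7 (via fail)
i=16 'c': node 7→8  emit P1@[15:16]
i=17 'a': node 8→0 (via fail)
i=18 'a': node 0→0
i=19 'd': node 0→7
i=20 'c': node 7→8  emit P1@[19:20]
i=21 'c': node 8→2 (via fail)
i=22 'a': node 2→3
i=23 'd': node 3→4
i=24 'a': node 4→5
i=25 'b': node 5→6  emit P0@[20:25]
i=26 'c': node 6→1 (via fail)
i=27 'c': node 1→2
i=28 'a': node 2→3
i=29 'd': node 3→4
i=30 'a': node 4→5
i=31 'b': node 5→6  emit P0@[26:31]
i=32 'b': node 6→0 (via fail)
i=33 'd': node 0→7
i=34 'c': node 7→8  emit P1@[33:34]
i=35 'c': node 8→2 (via fail)
i=36 'a': node 2→3
i=37 'd': node 3→4
i=38 'a': node 4→5
i=39 'b': node 5→6  emit P0@[34:39]
i=40 'b': node 6→0 (via fail)
i=41 'a': node 0→0
i=42 'd': node 0→7
i=43 'd': node 7→7 (via fail)
i=44 'c': node 7→8  emit P1@[43:44]
i=45 'd': node 8→7 (via fail)
i=46 'c': node 7→8  emit P1@[45:46]
i=47 'c': node 8→2 (via fail)
i=48 'c': node 2→2 (via fail)
i=49 'a': node 2→3
i=50 'd': node 3→4
i=51 'a': node 4→5
i=52 'b': node 5→6  emit P0@[47:52]
i=53 'd': node 6→7 (via fail)
i=54 'c': node 7→8  emit P1@[53:54]
i=55 'd': node 8→7 (via fail)
i=56 'c': node 7→8  emit P1@[55:56]
i=57 'a': node 8→0 (via fail)
i=58 'b': node 0→0
i=59 'd': node 0→7
i=60 'c': node 7→8  emit P1@[59:60]
i=61 'c': node 8→2 (via fail)
i=62 'a': node 2→3
i=63 'd': node 3→4
i=64 'a': node 4→5
i=65 'b': node 5→6  emit P0@[60:65]
i=66 'c': node 6→1 (via fail)
i=67 'b': node 1→0 (via fail)
i=68 'c': node 0→1
i=69 'c': node 1→2
i=70 'a': node 2→3
i=71 'd': node 3→4
i=72 'a': node 4→5
i=73 'b': node 5→6  emit P0@[68:73]

Matches: [[5,0],[7,1],[14,0],[16,1],[20,1],[25,0],[31,0],[34,1],[39,0],[44,1],[46,1],[52,0],[54,1],[56,1],[60,1],[65,0],[73,0]]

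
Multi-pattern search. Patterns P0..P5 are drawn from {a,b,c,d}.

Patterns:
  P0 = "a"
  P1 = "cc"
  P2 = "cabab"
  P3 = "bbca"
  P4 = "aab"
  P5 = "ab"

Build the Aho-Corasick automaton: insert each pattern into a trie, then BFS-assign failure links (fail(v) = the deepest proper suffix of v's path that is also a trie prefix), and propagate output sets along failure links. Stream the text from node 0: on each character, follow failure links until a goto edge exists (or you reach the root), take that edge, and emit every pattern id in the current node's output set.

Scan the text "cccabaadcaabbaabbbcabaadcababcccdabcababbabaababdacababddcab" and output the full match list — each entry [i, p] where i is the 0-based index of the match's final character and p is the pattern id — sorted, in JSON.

Construct AC machine:
Trie nodes:
  0='ε' goto a→1 b→8 c→2
  1='a' goto a→12 b→14  ←P0
  2='c' goto a→4 c→3
  3='cc' goto ·  ←P1
  4='ca' goto b→5
  5='cab' goto a→6
  6='caba' goto b→7
  7='cabab' goto ·  ←P2
  8='b' goto b→9
  9='bb' goto c→10
  10='bbc' goto a→11
  11='bbca' goto ·  ←P3
  12='aa' goto b→13
  13='aab' goto ·  ←P4
  14='ab' goto ·  ←P5

BFS fail/out derivation:
  n1('a'): parent n0 fail=0; on 'a' 0 → fail=0;  out {0}∪∅={0}
  n2('c'): parent n0 fail=0; on 'c' 0 → fail=0;  out ∅∪∅=∅
  n8('b'): parent n0 fail=0; on 'b' 0 → fail=0;  out ∅∪∅=∅
  n3('cc'): parent n2 fail=0; on 'c' 0 → fail=2;  out {1}∪∅={1}
  n4('ca'): parent n2 fail=0; on 'a' 0 → fail=1;  out ∅∪{0}={0}
  n9('bb'): parent n8 fail=0; on 'b' 0 → fail=8;  out ∅∪∅=∅
  n12('aa'): parent n1 fail=0; on 'a' 0 → fail=1;  out ∅∪{0}={0}
  n14('ab'): parent n1 fail=0; on 'b' 0 → fail=8;  out {5}∪∅={5}
  n5('cab'): parent n4 fail=1; on 'b' 1 → fail=14;  out ∅∪{5}={5}
  n10('bbc'): parent n9 fail=8; on 'c' 8→0 → fail=2;  out ∅∪∅=∅
  n13('aab'): parent n12 fail=1; on 'b' 1 → fail=14;  out {4}∪{5}={4,5}
  n6('caba'): parent n5 fail=14; on 'a' 14→8→0 → fail=1;  out ∅∪{0}={0}
  n11('bbca'): parent n10 fail=2; on 'a' 2 → fail=4;  out {3}∪{0}={0,3}
  n7('cabab'): parent n6 fail=1; on 'b' 1 → fail=14;  out {2}∪{5}={2,5}

Text stream:
pos 0 'c': at 2
pos 1 'c': at 3  → match P1@[0:1]
pos 2 'c': at 3 (fail-walked)  → match P1@[1:2]
pos 3 'a': at 4 (fail-walked)  → match P0@[3:3]
pos 4 'b': at 5  → match P5@[3:4]
pos 5 'a': at 6  → match P0@[5:5]
pos 6 'a': at 12 (fail-walked)  → match P0@[6:6]
pos 7 'd': at 0 (fail-walked)
pos 8 'c': at 2
pos 9 'a': at 4  → match P0@[9:9]
pos 10 'a': at 12 (fail-walked)  → match P0@[10:10]
pos 11 'b': at 13  → match P4@[9:11],P5@[10:11]
pos 12 'b': at 9 (fail-walked)
pos 13 'a': at 1 (fail-walked)  → match P0@[13:13]
pos 14 'a': at 12  → match P0@[14:14]
pos 15 'b': at 13  → match P4@[13:15],P5@[14:15]
pos 16 'b': at 9 (fail-walked)
pos 17 'b': at 9 (fail-walked)
pos 18 'c': at 10
pos 19 'a': at 11  → match P0@[19:19],P3@[16:19]
pos 20 'b': at 5 (fail-walked)  → match P5@[19:20]
pos 21 'a': at 6  → match P0@[21:21]
pos 22 'a': at 12 (fail-walked)  → match P0@[22:22]
pos 23 'd': at 0 (fail-walked)
pos 24 'c': at 2
pos 25 'a': at 4  → match P0@[25:25]
pos 26 'b': at 5  → match P5@[25:26]
pos 27 'a': at 6  → match P0@[27:27]
pos 28 'b': at 7  → match P2@[24:28],P5@[27:28]
pos 29 'c': at 2 (fail-walked)
pos 30 'c': at 3  → match P1@[29:30]
pos 31 'c': at 3 (fail-walked)  → match P1@[30:31]
pos 32 'd': at 0 (fail-walked)
pos 33 'a': at 1  → match P0@[33:33]
pos 34 'b': at 14  → match P5@[33:34]
pos 35 'c': at 2 (fail-walked)
pos 36 'a': at 4  → match P0@[36:36]
pos 37 'b': at 5  → match P5@[36:37]
pos 38 'a': at 6  → match P0@[38:38]
pos 39 'b': at 7  → match P2@[35:39],P5@[38:39]
pos 40 'b': at 9 (fail-walked)
pos 41 'a': at 1 (fail-walked)  → match P0@[41:41]
pos 42 'b': at 14  → match P5@[41:42]
pos 43 'a': at 1 (fail-walked)  → match P0@[43:43]
pos 44 'a': at 12  → match P0@[44:44]
pos 45 'b': at 13  → match P4@[43:45],P5@[44:45]
pos 46 'a': at 1 (fail-walked)  → match P0@[46:46]
pos 47 'b': at 14  → match P5@[46:47]
pos 48 'd': at 0 (fail-walked)
pos 49 'a': at 1  → match P0@[49:49]
pos 50 'c': at 2 (fail-walked)
pos 51 'a': at 4  → match P0@[51:51]
pos 52 'b': at 5  → match P5@[51:52]
pos 53 'a': at 6  → match P0@[53:53]
pos 54 'b': at 7  → match P2@[50:54],P5@[53:54]
pos 55 'd': at 0 (fail-walked)
pos 56 'd': at 0
pos 57 'c': at 2
pos 58 'a': at 4  → match P0@[58:58]
pos 59 'b': at 5  → match P5@[58:59]

Matches: [[1,1],[2,1],[3,0],[4,5],[5,0],[6,0],[9,0],[10,0],[11,4],[11,5],[13,0],[14,0],[15,4],[15,5],[19,0],[19,3],[20,5],[21,0],[22,0],[25,0],[26,5],[27,0],[28,2],[28,5],[30,1],[31,1],[33,0],[34,5],[36,0],[37,5],[38,0],[39,2],[39,5],[41,0],[42,5],[43,0],[44,0],[45,4],[45,5],[46,0],[47,5],[49,0],[51,0],[52,5],[53,0],[54,2],[54,5],[58,0],[59,5]]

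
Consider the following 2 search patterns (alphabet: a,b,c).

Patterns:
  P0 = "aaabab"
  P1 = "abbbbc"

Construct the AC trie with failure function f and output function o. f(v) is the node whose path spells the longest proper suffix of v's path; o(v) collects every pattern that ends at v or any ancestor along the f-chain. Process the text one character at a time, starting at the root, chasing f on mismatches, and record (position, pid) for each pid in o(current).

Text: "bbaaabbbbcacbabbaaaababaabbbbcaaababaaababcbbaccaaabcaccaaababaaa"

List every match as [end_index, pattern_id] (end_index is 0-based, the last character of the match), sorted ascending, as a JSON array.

Build automaton:
Trie nodes:
  0='ε' goto a→1
  1='a' goto a→2 b→7
  2='aa' goto a→3
  3='aaa' goto b→4
  4='aaab' goto a→5
  5='aaaba' goto b→6
  6='aaabab' goto ·  [P0 ends]
  7='ab' goto b→8
  8='abb' goto b→9
  9='abbb' goto b→10
  10='abbbb' goto c→11
  11='abbbbc' goto ·  [P1 ends]

BFS fail/out derivation:
  fail(1) 'a': from fail(0)=0 chase 'a': 0 ⇒ 0;  out=∅∪out(0)=∅
  fail(2) 'aa': from fail(1)=0 chase 'a': 0 ⇒ 1;  out=∅∪out(1)=∅
  fail(7) 'ab': from fail(1)=0 chase 'b': 0 ⇒ 0;  out=∅∪out(0)=∅
  fail(3) 'aaa': from fail(2)=1 chase 'a': 1 ⇒ 2;  out=∅∪out(2)=∅
  fail(8) 'abb': from fail(7)=0 chase 'b': 0 ⇒ 0;  out=∅∪out(0)=∅
  fail(4) 'aaab': from fail(3)=2 chase 'b': 2→1 ⇒ 7;  out=∅∪out(7)=∅
  fail(9) 'abbb': from fail(8)=0 chase 'b': 0 ⇒ 0;  out=∅∪out(0)=∅
  fail(5) 'aaaba': from fail(4)=7 chase 'a': 7→0 ⇒ 1;  out=∅∪out(1)=∅
  fail(10) 'abbbb': from fail(9)=0 chase 'b': 0 ⇒ 0;  out=∅∪out(0)=∅
  fail(6) 'aaabab': from fail(5)=1 chase 'b': 1 ⇒ 7;  out={0}∪out(7)={0}
  fail(11) 'abbbbc': from fail(10)=0 chase 'c': 0 ⇒ 0;  out={1}∪out(0)={1}

Scan:
[0] read 'b'  n0⇒n0
[1] read 'b'  n0⇒n0
[2] read 'a'  n0⇒n1
[3] read 'a'  n1⇒n2
[4] read 'a'  n2⇒n3
[5] read 'b'  n3⇒n4
[6] read 'b'  n4⇒n8 (via fail)
[7] read 'b'  n8⇒n9
[8] read 'b'  n9⇒n10
[9] read 'c'  n10⇒n11  ** P1@[4:9]
[10] read 'a'  n11⇒n1 (via fail)
[11] read 'c'  n1⇒n0 (via fail)
[12] read 'b'  n0⇒n0
[13] read 'a'  n0⇒n1
[14] read 'b'  n1⇒n7
[15] read 'b'  n7⇒n8
[16] read 'a'  n8⇒n1 (via fail)
[17] read 'a'  n1⇒n2
[18] read 'a'  n2⇒n3
[19] read 'a'  n3⇒n3 (via fail)
[20] read 'b'  n3⇒n4
[21] read 'a'  n4⇒n5
[22] read 'b'  n5⇒n6  ** P0@[17:22]
[23] read 'a'  n6⇒n1 (via fail)
[24] read 'a'  n1⇒n2
[25] read 'b'  n2⇒n7 (via fail)
[26] read 'b'  n7⇒n8
[27] read 'b'  n8⇒n9
[28] read 'b'  n9⇒n10
[29] read 'c'  n10⇒n11  ** P1@[24:29]
[30] read 'a'  n11⇒n1 (via fail)
[31] read 'a'  n1⇒n2
[32] read 'a'  n2⇒n3
[33] read 'b'  n3⇒n4
[34] read 'a'  n4⇒n5
[35] read 'b'  n5⇒n6  ** P0@[30:35]
[36] read 'a'  n6⇒n1 (via fail)
[37] read 'a'  n1⇒n2
[38] read 'a'  n2⇒n3
[39] read 'b'  n3⇒n4
[40] read 'a'  n4⇒n5
[41] read 'b'  n5⇒n6  ** P0@[36:41]
[42] read 'c'  n6⇒n0 (via fail)
[43] read 'b'  n0⇒n0
[44] read 'b'  n0⇒n0
[45] read 'a'  n0⇒n1
[46] read 'c'  n1⇒n0 (via fail)
[47] read 'c'  n0⇒n0
[48] read 'a'  n0⇒n1
[49] read 'a'  n1⇒n2
[50] read 'a'  n2⇒n3
[51] read 'b'  n3⇒n4
[52] read 'c'  n4⇒n0 (via fail)
[53] read 'a'  n0⇒n1
[54] read 'c'  n1⇒n0 (via fail)
[55] read 'c'  n0⇒n0
[56] read 'a'  n0⇒n1
[57] read 'a'  n1⇒n2
[58] read 'a'  n2⇒n3
[59] read 'b'  n3⇒n4
[60] read 'a'  n4⇒n5
[61] read 'b'  n5⇒n6  ** P0@[56:61]
[62] read 'a'  n6⇒n1 (via fail)
[63] read 'a'  n1⇒n2
[64] read 'a'  n2⇒n3

Matches: [[9,1],[22,0],[29,1],[35,0],[41,0],[61,0]]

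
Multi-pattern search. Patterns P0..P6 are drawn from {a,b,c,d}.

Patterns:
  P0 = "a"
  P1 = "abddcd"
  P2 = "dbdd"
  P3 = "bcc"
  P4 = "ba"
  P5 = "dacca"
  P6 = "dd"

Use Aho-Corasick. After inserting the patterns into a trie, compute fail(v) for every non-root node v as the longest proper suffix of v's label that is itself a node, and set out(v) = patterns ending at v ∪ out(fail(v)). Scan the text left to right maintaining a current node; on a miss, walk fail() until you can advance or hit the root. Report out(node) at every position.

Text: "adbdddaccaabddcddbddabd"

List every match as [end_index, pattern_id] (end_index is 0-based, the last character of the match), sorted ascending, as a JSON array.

Build:
Trie (insert patterns):
  0='ε' goto a→1 b→11 d→7
  1='a' goto b→2  ←P0
  2='ab' goto d→3
  3='abd' goto d→4
  4='abdd' goto c→5
  5='abddc' goto d→6
  6='abddcd' goto ·  ←P1
  7='d' goto a→15 b→8 d→19
  8='db' goto d→9
  9='dbd' goto d→10
  10='dbdd' goto ·  ←P2
  11='b' goto a→14 c→12
  12='bc' goto c→13
  13='bcc' goto ·  ←P3
  14='ba' goto ·  ←P4
  15='da' goto c→16
  16='dac' goto c→17
  17='dacc' goto a→18
  18='dacca' goto ·  ←P5
  19='dd' goto ·  ←P6

Failure links (BFS by depth):
  n1('a'): parent n0 fail=0; on 'a' 0 → fail=0;  out {0}∪∅={0}
  n7('d'): parent n0 fail=0; on 'd' 0 → fail=0;  out ∅∪∅=∅
  n11('b'): parent n0 fail=0; on 'b' 0 → fail=0;  out ∅∪∅=∅
  n2('ab'): parent n1 fail=0; on 'b' 0 → fail=11;  out ∅∪∅=∅
  n8('db'): parent n7 fail=0; on 'b' 0 → fail=11;  out ∅∪∅=∅
  n12('bc'): parent n11 fail=0; on 'c' 0 → fail=0;  out ∅∪∅=∅
  n14('ba'): parent n11 fail=0; on 'a' 0 → fail=1;  out {4}∪{0}={0,4}
  n15('da'): parent n7 fail=0; on 'a' 0 → fail=1;  out ∅∪{0}={0}
  n19('dd'): parent n7 fail=0; on 'd' 0 → fail=7;  out {6}∪∅={6}
  n3('abd'): parent n2 fail=11; on 'd' 11→0 → fail=7;  out ∅∪∅=∅
  n9('dbd'): parent n8 fail=11; on 'd' 11→0 → fail=7;  out ∅∪∅=∅
  n13('bcc'): parent n12 fail=0; on 'c' 0 → fail=0;  out {3}∪∅={3}
  n16('dac'): parent n15 fail=1; on 'c' 1→0 → fail=0;  out ∅∪∅=∅
  n4('abdd'): parent n3 fail=7; on 'd' 7 → fail=19;  out ∅∪{6}={6}
  n10('dbdd'): parent n9 fail=7; on 'd' 7 → fail=19;  out {2}∪{6}={2,6}
  n17('dacc'): parent n16 fail=0; on 'c' 0 → fail=0;  out ∅∪∅=∅
  n5('abddc'): parent n4 fail=19; on 'c' 19→7→0 → fail=0;  out ∅∪∅=∅
  n18('dacca'): parent n17 fail=0; on 'a' 0 → fail=1;  out {5}∪{0}={0,5}
  n6('abddcd'): parent n5 fail=0; on 'd' 0 → fail=7;  out {1}∪∅={1}

Scan:
pos 0 'a': at 1  emit P0@[0:0]
pos 1 'd': at 7 (via fail)
pos 2 'b': at 8
pos 3 'd': at 9
pos 4 'd': at 10  emit P2@[1:4],P6@[3:4]
pos 5 'd': at 19 (via fail)  emit P6@[4:5]
pos 6 'a': at 15 (via fail)  emit P0@[6:6]
pos 7 'c': at 16
pos 8 'c': at 17
pos 9 'a': at 18  emit P0@[9:9],P5@[5:9]
pos 10 'a': at 1 (via fail)  emit P0@[10:10]
pos 11 'b': at 2
pos 12 'd': at 3
pos 13 'd': at 4  emit P6@[12:13]
pos 14 'c': at 5
pos 15 'd': at 6  emit P1@[10:15]
pos 16 'd': at 19 (via fail)  emit P6@[15:16]
pos 17 'b': at 8 (via fail)
pos 18 'd': at 9
pos 19 'd': at 10  emit P2@[16:19],P6@[18:19]
pos 20 'a': at 15 (via fail)  emit P0@[20:20]
pos 21 'b': at 2 (via fail)
pos 22 'd': at 3

Matches: [[0,0],[4,2],[4,6],[5,6],[6,0],[9,0],[9,5],[10,0],[13,6],[15,1],[16,6],[19,2],[19,6],[20,0]]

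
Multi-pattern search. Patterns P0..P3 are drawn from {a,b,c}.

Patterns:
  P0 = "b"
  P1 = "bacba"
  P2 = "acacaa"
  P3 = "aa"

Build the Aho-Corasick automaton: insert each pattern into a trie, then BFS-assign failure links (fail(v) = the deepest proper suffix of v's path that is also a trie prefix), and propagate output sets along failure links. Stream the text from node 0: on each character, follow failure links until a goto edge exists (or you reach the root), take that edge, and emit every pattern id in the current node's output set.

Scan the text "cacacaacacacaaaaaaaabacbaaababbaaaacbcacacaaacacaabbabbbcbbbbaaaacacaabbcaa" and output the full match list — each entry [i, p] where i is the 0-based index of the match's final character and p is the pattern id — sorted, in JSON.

Build:
Trie nodes:
  n0 'ε': a→6 b→1
  n1 'b': a→2  [P0 ends]
  n2 'ba': c→3
  n3 'bac': b→4
  n4 'bacb': a→5
  n5 'bacba': ·  [P1 ends]
  n6 'a': a→12 c→7
  n7 'ac': a→8
  n8 'aca': c→9
  n9 'acac': a→10
  n10 'acaca': a→11
  n11 'acacaa': ·  [P2 ends]
  n12 'aa': ·  [P3 ends]

BFS fail/out derivation:
  n1('b'): parent n0 fail=0; on 'b' 0 → fail=0;  out {0}∪∅={0}
  n6('a'): parent n0 fail=0; on 'a' 0 → fail=0;  out ∅∪∅=∅
  n2('ba'): parent n1 fail=0; on 'a' 0 → fail=6;  out ∅∪∅=∅
  n7('ac'): parent n6 fail=0; on 'c' 0 → fail=0;  out ∅∪∅=∅
  n12('aa'): parent n6 fail=0; on 'a' 0 → fail=6;  out {3}∪∅={3}
  n3('bac'): parent n2 fail=6; on 'c' 6 → fail=7;  out ∅∪∅=∅
  n8('aca'): parent n7 fail=0; on 'a' 0 → fail=6;  out ∅∪∅=∅
  n4('bacb'): parent n3 fail=7; on 'b' 7→0 → fail=1;  out ∅∪{0}={0}
  n9('acac'): parent n8 fail=6; on 'c' 6 → fail=7;  out ∅∪∅=∅
  n5('bacba'): parent n4 fail=1; on 'a' 1 → fail=2;  out {1}∪∅={1}
  n10('acaca'): parent n9 fail=7; on 'a' 7 → fail=8;  out ∅∪∅=∅
  n11('acacaa'): parent n10 fail=8; on 'a' 8→6 → fail=12;  out {2}∪{3}={2,3}

Scan:
pos 0 'c': at 0
pos 1 'a': at 6
pos 2 'c': at 7
pos 3 'a': at 8
pos 4 'c': at 9
pos 5 'a': at 10
pos 6 'a': at 11  emit P2@[1:6],P3@[5:6]
pos 7 'c': at 7 (via fail)
pos 8 'a': at 8
pos 9 'c': at 9
pos 10 'a': at 10
pos 11 'c': at 9 (via fail)
pos 12 'a': at 10
pos 13 'a': at 11  emit P2@[8:13],P3@[12:13]
pos 14 'a': at 12 (via fail)  emit P3@[13:14]
pos 15 'a': at 12 (via fail)  emit P3@[14:15]
pos 16 'a': at 12 (via fail)  emit P3@[15:16]
pos 17 'a': at 12 (via fail)  emit P3@[16:17]
pos 18 'a': at 12 (via fail)  emit P3@[17:18]
pos 19 'a': at 12 (via fail)  emit P3@[18:19]
pos 20 'b': at 1 (via fail)  emit P0@[20:20]
pos 21 'a': at 2
pos 22 'c': at 3
pos 23 'b': at 4  emit P0@[23:23]
pos 24 'a': at 5  emit P1@[20:24]
pos 25 'a': at 12 (via fail)  emit P3@[24:25]
pos 26 'a': at 12 (via fail)  emit P3@[25:26]
pos 27 'b': at 1 (via fail)  emit P0@[27:27]
pos 28 'a': at 2
pos 29 'b': at 1 (via fail)  emit P0@[29:29]
pos 30 'b': at 1 (via fail)  emit P0@[30:30]
pos 31 'a': at 2
pos 32 'a': at 12 (via fail)  emit P3@[31:32]
pos 33 'a': at 12 (via fail)  emit P3@[32:33]
pos 34 'a': at 12 (via fail)  emit P3@[33:34]
pos 35 'c': at 7 (via fail)
pos 36 'b': at 1 (via fail)  emit P0@[36:36]
pos 37 'c': at 0 (via fail)
pos 38 'a': at 6
pos 39 'c': at 7
pos 40 'a': at 8
pos 41 'c': at 9
pos 42 'a': at 10
pos 43 'a': at 11  emit P2@[38:43],P3@[42:43]
pos 44 'a': at 12 (via fail)  emit P3@[43:44]
pos 45 'c': at 7 (via fail)
pos 46 'a': at 8
pos 47 'c': at 9
pos 48 'a': at 10
pos 49 'a': at 11  emit P2@[44:49],P3@[48:49]
pos 50 'b': at 1 (via fail)  emit P0@[50:50]
pos 51 'b': at 1 (via fail)  emit P0@[51:51]
pos 52 'a': at 2
pos 53 'b': at 1 (via fail)  emit P0@[53:53]
pos 54 'b': at 1 (via fail)  emit P0@[54:54]
pos 55 'b': at 1 (via fail)  emit P0@[55:55]
pos 56 'c': at 0 (via fail)
pos 57 'b': at 1  emit P0@[57:57]
pos 58 'b': at 1 (via fail)  emit P0@[58:58]
pos 59 'b': at 1 (via fail)  emit P0@[59:59]
pos 60 'b': at 1 (via fail)  emit P0@[60:60]
pos 61 'a': at 2
pos 62 'a': at 12 (via fail)  emit P3@[61:62]
pos 63 'a': at 12 (via fail)  emit P3@[62:63]
pos 64 'a': at 12 (via fail)  emit P3@[63:64]
pos 65 'c': at 7 (via fail)
pos 66 'a': at 8
pos 67 'c': at 9
pos 68 'a': at 10
pos 69 'a': at 11  emit P2@[64:69],P3@[68:69]
pos 70 'b': at 1 (via fail)  emit P0@[70:70]
pos 71 'b': at 1 (via fail)  emit P0@[71:71]
pos 72 'c': at 0 (via fail)
pos 73 'a': at 6
pos 74 'a': at 12  emit P3@[73:74]

Result: [[6,2],[6,3],[13,2],[13,3],[14,3],[15,3],[16,3],[17,3],[18,3],[19,3],[20,0],[23,0],[24,1],[25,3],[26,3],[27,0],[29,0],[30,0],[32,3],[33,3],[34,3],[36,0],[43,2],[43,3],[44,3],[49,2],[49,3],[50,0],[51,0],[53,0],[54,0],[55,0],[57,0],[58,0],[59,0],[60,0],[62,3],[63,3],[64,3],[69,2],[69,3],[70,0],[71,0],[74,3]]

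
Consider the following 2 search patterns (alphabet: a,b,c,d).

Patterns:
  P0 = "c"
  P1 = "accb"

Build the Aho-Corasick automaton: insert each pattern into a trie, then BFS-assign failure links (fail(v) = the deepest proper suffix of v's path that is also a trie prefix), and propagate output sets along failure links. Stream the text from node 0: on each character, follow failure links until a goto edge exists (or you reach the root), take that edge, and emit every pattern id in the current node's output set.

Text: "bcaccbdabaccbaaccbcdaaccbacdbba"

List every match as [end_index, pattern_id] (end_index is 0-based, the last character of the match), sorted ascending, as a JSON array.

Build:
Trie (insert patterns):
  n0 'ε': a→2 c→1
  n1 'c': ·  [P0 ends]
  n2 'a': c→3
  n3 'ac': c→4
  n4 'acc': b→5
  n5 'accb': ·  [P1 ends]

BFS fail/out derivation:
  fail(1) 'c': from fail(0)=0 chase 'c': 0 ⇒ 0;  out={0}∪out(0)={0}
  fail(2) 'a': from fail(0)=0 chase 'a': 0 ⇒ 0;  out=∅∪out(0)=∅
  fail(3) 'ac': from fail(2)=0 chase 'c': 0 ⇒ 1;  out=∅∪out(1)={0}
  fail(4) 'acc': from fail(3)=1 chase 'c': 1→0 ⇒ 1;  out=∅∪out(1)={0}
  fail(5) 'accb': from fail(4)=1 chase 'b': 1→0 ⇒ 0;  out={1}∪out(0)={1}

Run:
i=0 'b': node 0→0
i=1 'c': node 0→1  → match P0@[1:1]
i=2 'a': node 1→2 ·f
i=3 'c': node 2→3  → match P0@[3:3]
i=4 'c': node 3→4  → match P0@[4:4]
i=5 'b': node 4→5  → match P1@[2:5]
i=6 'd': node 5→0 ·f
i=7 'a': node 0→2
i=8 'b': node 2→0 ·f
i=9 'a': node 0→2
i=10 'c': node 2→3  → match P0@[10:10]
i=11 'c': node 3→4  → match P0@[11:11]
i=12 'b': node 4→5  → match P1@[9:12]
i=13 'a': node 5→2 ·f
i=14 'a': node 2→2 ·f
i=15 'c': node 2→3  → match P0@[15:15]
i=16 'c': node 3→4  → match P0@[16:16]
i=17 'b': node 4→5  → match P1@[14:17]
i=18 'c': node 5→1 ·f  → match P0@[18:18]
i=19 'd': node 1→0 ·f
i=20 'a': node 0→2
i=21 'a': node 2→2 ·f
i=22 'c': node 2→3  → match P0@[22:22]
i=23 'c': node 3→4  → match P0@[23:23]
i=24 'b': node 4→5  → match P1@[21:24]
i=25 'a': node 5→2 ·f
i=26 'c': node 2→3  → match P0@[26:26]
i=27 'd': node 3→0 ·f
i=28 'b': node 0→0
i=29 'b': node 0→0
i=30 'a': node 0→2

Matches: [[1,0],[3,0],[4,0],[5,1],[10,0],[11,0],[12,1],[15,0],[16,0],[17,1],[18,0],[22,0],[23,0],[24,1],[26,0]]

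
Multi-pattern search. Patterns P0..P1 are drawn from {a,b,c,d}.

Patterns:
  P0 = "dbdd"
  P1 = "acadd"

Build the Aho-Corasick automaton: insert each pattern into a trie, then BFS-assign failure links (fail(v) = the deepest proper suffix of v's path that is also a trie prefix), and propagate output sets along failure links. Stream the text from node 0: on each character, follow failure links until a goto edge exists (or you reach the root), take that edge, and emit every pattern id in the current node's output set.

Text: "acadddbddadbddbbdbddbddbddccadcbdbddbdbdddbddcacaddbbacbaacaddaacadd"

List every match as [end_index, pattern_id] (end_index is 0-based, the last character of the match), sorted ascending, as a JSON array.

Build automaton:
Trie nodes:
  n0 'ε': a→5 d→1
  n1 'd': b→2
  n2 'db': d→3
  n3 'dbd': d→4
  n4 'dbdd': ·  [P0 ends]
  n5 'a': c→6
  n6 'ac': a→7
  n7 'aca': d→8
  n8 'acad': d→9
  n9 'acadd': ·  [P1 ends]

BFS fail/out derivation:
  fail(1) 'd': from fail(0)=0 chase 'd': 0 ⇒ 0;  out=∅∪out(0)=∅
  fail(5) 'a': from fail(0)=0 chase 'a': 0 ⇒ 0;  out=∅∪out(0)=∅
  fail(2) 'db': from fail(1)=0 chase 'b': 0 ⇒ 0;  out=∅∪out(0)=∅
  fail(6) 'ac': from fail(5)=0 chase 'c': 0 ⇒ 0;  out=∅∪out(0)=∅
  fail(3) 'dbd': from fail(2)=0 chase 'd': 0 ⇒ 1;  out=∅∪out(1)=∅
  fail(7) 'aca': from fail(6)=0 chase 'a': 0 ⇒ 5;  out=∅∪out(5)=∅
  fail(4) 'dbdd': from fail(3)=1 chase 'd': 1→0 ⇒ 1;  out={0}∪out(1)={0}
  fail(8) 'acad': from fail(7)=5 chase 'd': 5→0 ⇒ 1;  out=∅∪out(1)=∅
  fail(9) 'acadd': from fail(8)=1 chase 'd': 1→0 ⇒ 1;  out={1}∪out(1)={1}

Scan:
pos 0 'a': at 5
pos 1 'c': at 6
pos 2 'a': at 7
pos 3 'd': at 8
pos 4 'd': at 9  emit P1@[0:4]
pos 5 'd': at 1 (fail-walked)
pos 6 'b': at 2
pos 7 'd': at 3
pos 8 'd': at 4  emit P0@[5:8]
pos 9 'a': at 5 (fail-walked)
pos 10 'd': at 1 (fail-walked)
pos 11 'b': at 2
pos 12 'd': at 3
pos 13 'd': at 4  emit P0@[10:13]
pos 14 'b': at 2 (fail-walked)
pos 15 'b': at 0 (fail-walked)
pos 16 'd': at 1
pos 17 'b': at 2
pos 18 'd': at 3
pos 19 'd': at 4  emit P0@[16:19]
pos 20 'b': at 2 (fail-walked)
pos 21 'd': at 3
pos 22 'd': at 4  emit P0@[19:22]
pos 23 'b': at 2 (fail-walked)
pos 24 'd': at 3
pos 25 'd': at 4  emit P0@[22:25]
pos 26 'c': at 0 (fail-walked)
pos 27 'c': at 0
pos 28 'a': at 5
pos 29 'd': at 1 (fail-walked)
pos 30 'c': at 0 (fail-walked)
pos 31 'b': at 0
pos 32 'd': at 1
pos 33 'b': at 2
pos 34 'd': at 3
pos 35 'd': at 4  emit P0@[32:35]
pos 36 'b': at 2 (fail-walked)
pos 37 'd': at 3
pos 38 'b': at 2 (fail-walked)
pos 39 'd': at 3
pos 40 'd': at 4  emit P0@[37:40]
pos 41 'd': at 1 (fail-walked)
pos 42 'b': at 2
pos 43 'd': at 3
pos 44 'd': at 4  emit P0@[41:44]
pos 45 'c': at 0 (fail-walked)
pos 46 'a': at 5
pos 47 'c': at 6
pos 48 'a': at 7
pos 49 'd': at 8
pos 50 'd': at 9  emit P1@[46:50]
pos 51 'b': at 2 (fail-walked)
pos 52 'b': at 0 (fail-walked)
pos 53 'a': at 5
pos 54 'c': at 6
pos 55 'b': at 0 (fail-walked)
pos 56 'a': at 5
pos 57 'a': at 5 (fail-walked)
pos 58 'c': at 6
pos 59 'a': at 7
pos 60 'd': at 8
pos 61 'd': at 9  emit P1@[57:61]
pos 62 'a': at 5 (fail-walked)
pos 63 'a': at 5 (fail-walked)
pos 64 'c': at 6
pos 65 'a': at 7
pos 66 'd': at 8
pos 67 'd': at 9  emit P1@[63:67]

Result: [[4,1],[8,0],[13,0],[19,0],[22,0],[25,0],[35,0],[40,0],[44,0],[50,1],[61,1],[67,1]]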